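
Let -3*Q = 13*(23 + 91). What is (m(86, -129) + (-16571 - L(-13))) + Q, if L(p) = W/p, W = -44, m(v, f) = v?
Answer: -220771/13 ≈ -16982.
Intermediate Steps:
L(p) = -44/p
Q = -494 (Q = -13*(23 + 91)/3 = -13*114/3 = -1/3*1482 = -494)
(m(86, -129) + (-16571 - L(-13))) + Q = (86 + (-16571 - (-44)/(-13))) - 494 = (86 + (-16571 - (-44)*(-1)/13)) - 494 = (86 + (-16571 - 1*44/13)) - 494 = (86 + (-16571 - 44/13)) - 494 = (86 - 215467/13) - 494 = -214349/13 - 494 = -220771/13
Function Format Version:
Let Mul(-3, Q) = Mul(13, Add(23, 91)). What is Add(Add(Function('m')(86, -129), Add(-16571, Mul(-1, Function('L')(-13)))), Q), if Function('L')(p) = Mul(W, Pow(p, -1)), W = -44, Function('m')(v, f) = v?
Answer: Rational(-220771, 13) ≈ -16982.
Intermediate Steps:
Function('L')(p) = Mul(-44, Pow(p, -1))
Q = -494 (Q = Mul(Rational(-1, 3), Mul(13, Add(23, 91))) = Mul(Rational(-1, 3), Mul(13, 114)) = Mul(Rational(-1, 3), 1482) = -494)
Add(Add(Function('m')(86, -129), Add(-16571, Mul(-1, Function('L')(-13)))), Q) = Add(Add(86, Add(-16571, Mul(-1, Mul(-44, Pow(-13, -1))))), -494) = Add(Add(86, Add(-16571, Mul(-1, Mul(-44, Rational(-1, 13))))), -494) = Add(Add(86, Add(-16571, Mul(-1, Rational(44, 13)))), -494) = Add(Add(86, Add(-16571, Rational(-44, 13))), -494) = Add(Add(86, Rational(-215467, 13)), -494) = Add(Rational(-214349, 13), -494) = Rational(-220771, 13)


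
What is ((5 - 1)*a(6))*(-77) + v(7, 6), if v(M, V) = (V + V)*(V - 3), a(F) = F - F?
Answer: 36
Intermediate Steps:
a(F) = 0
v(M, V) = 2*V*(-3 + V) (v(M, V) = (2*V)*(-3 + V) = 2*V*(-3 + V))
((5 - 1)*a(6))*(-77) + v(7, 6) = ((5 - 1)*0)*(-77) + 2*6*(-3 + 6) = (4*0)*(-77) + 2*6*3 = 0*(-77) + 36 = 0 + 36 = 36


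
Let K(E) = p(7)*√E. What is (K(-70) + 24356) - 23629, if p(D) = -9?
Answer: 727 - 9*I*√70 ≈ 727.0 - 75.299*I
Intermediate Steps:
K(E) = -9*√E
(K(-70) + 24356) - 23629 = (-9*I*√70 + 24356) - 23629 = (24356 - 9*I*√70) - 23629 = 727 - 9*I*√70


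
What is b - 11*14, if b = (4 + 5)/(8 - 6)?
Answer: -299/2 ≈ -149.50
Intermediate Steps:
b = 9/2 ≈ 4.5000
b - 11*14 = 9/2 - 11*14 = 9/2 - 154 = -299/2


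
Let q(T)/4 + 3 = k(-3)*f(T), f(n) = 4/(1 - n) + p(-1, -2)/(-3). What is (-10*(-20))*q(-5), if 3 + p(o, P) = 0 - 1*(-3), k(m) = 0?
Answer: -2400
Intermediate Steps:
p(o, P) = 0 (p(o, P) = -3 + (0 - 1*(-3)) = -3 + (0 + 3) = -3 + 3 = 0)
f(n) = 4/(1 - n) (f(n) = 4/(1 - n) + 0/(-3) = 4/(1 - n) + 0*(-⅓) = 4/(1 - n) + 0 = 4/(1 - n))
q(T) = -12 (q(T) = -12 + 4*(0*(-4/(-1 + T))) = -12 + 4*0 = -12 + 0 = -12)
(-10*(-20))*q(-5) = -10*(-20)*(-12) = 200*(-12) = -2400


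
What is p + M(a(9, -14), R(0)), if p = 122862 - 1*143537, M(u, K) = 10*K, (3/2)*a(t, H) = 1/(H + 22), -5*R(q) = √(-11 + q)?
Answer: -20675 - 2*I*√11 ≈ -20675.0 - 6.6332*I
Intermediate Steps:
R(q) = -√(-11 + q)/5
a(t, H) = 2/(3*(22 + H)) (a(t, H) = 2/(3*(H + 22)) = 2/(3*(22 + H)))
p = -20675 (p = 122862 - 143537 = -20675)
p + M(a(9, -14), R(0)) = -20675 + 10*(-√(-11 + 0)/5) = -20675 + 10*(-I*√11/5) = -20675 - 2*I*√11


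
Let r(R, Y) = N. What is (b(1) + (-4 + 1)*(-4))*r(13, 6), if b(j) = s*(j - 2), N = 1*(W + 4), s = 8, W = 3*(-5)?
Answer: -44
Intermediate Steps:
W = -15
N = -11 (N = 1*(-15 + 4) = 1*(-11) = -11)
r(R, Y) = -11
b(j) = -16 + 8*j (b(j) = 8*(j - 2) = 8*(-2 + j) = -16 + 8*j)
(b(1) + (-4 + 1)*(-4))*r(13, 6) = ((-16 + 8*1) + (-4 + 1)*(-4))*(-11) = ((-16 + 8) - 3*(-4))*(-11) = (-8 + 12)*(-11) = 4*(-11) = -44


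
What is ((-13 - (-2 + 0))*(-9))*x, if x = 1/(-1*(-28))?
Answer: 99/28 ≈ 3.5357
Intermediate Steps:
x = 1/28 ≈ 0.035714
((-13 - (-2 + 0))*(-9))*x = ((-13 - (-2 + 0))*(-9))*(1/28) = ((-13 - (-2))*(-9))*(1/28) = ((-13 - 1*(-2))*(-9))*(1/28) = ((-13 + 2)*(-9))*(1/28) = -11*(-9)*(1/28) = 99*(1/28) = 99/28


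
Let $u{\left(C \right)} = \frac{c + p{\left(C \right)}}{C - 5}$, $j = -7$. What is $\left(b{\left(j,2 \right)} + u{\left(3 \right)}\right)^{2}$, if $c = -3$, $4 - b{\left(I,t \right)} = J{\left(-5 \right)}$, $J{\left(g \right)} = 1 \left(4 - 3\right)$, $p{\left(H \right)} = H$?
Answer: $9$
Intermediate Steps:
$J{\left(g \right)} = 1$ ($J{\left(g \right)} = 1 \cdot 1 = 1$)
$b{\left(I,t \right)} = 3$ ($b{\left(I,t \right)} = 4 - 1 = 3$)
$u{\left(C \right)} = \frac{-3 + C}{-5 + C}$ ($u{\left(C \right)} = \frac{-3 + C}{C - 5} = \frac{-3 + C}{-5 + C}$)
$\left(b{\left(j,2 \right)} + u{\left(3 \right)}\right)^{2} = \left(3 + \frac{-3 + 3}{-5 + 3}\right)^{2} = \left(3 + \frac{1}{-2} \cdot 0\right)^{2} = \left(3 - 0\right)^{2} = \left(3 + 0\right)^{2} = 3^{2} = 9$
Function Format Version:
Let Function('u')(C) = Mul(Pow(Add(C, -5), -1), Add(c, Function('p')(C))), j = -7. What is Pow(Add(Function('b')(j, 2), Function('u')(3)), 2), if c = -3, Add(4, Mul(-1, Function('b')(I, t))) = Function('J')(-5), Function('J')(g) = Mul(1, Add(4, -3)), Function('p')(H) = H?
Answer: 9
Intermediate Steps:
Function('J')(g) = 1 (Function('J')(g) = Mul(1, 1) = 1)
Function('b')(I, t) = 3 (Function('b')(I, t) = Add(4, Mul(-1, 1)) = Add(4, -1) = 3)
Function('u')(C) = Mul(Pow(Add(-5, C), -1), Add(-3, C)) (Function('u')(C) = Mul(Pow(Add(C, -5), -1), Add(-3, C)) = Mul(Pow(Add(-5, C), -1), Add(-3, C)))
Pow(Add(Function('b')(j, 2), Function('u')(3)), 2) = Pow(Add(3, Mul(Pow(Add(-5, 3), -1), Add(-3, 3))), 2) = Pow(Add(3, Mul(Pow(-2, -1), 0)), 2) = Pow(Add(3, Mul(Rational(-1, 2), 0)), 2) = Pow(Add(3, 0), 2) = Pow(3, 2) = 9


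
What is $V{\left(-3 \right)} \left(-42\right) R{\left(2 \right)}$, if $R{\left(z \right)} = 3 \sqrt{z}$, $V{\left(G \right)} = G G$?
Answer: $- 1134 \sqrt{2} \approx -1603.7$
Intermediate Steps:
$V{\left(G \right)} = G^{2}$
$V{\left(-3 \right)} \left(-42\right) R{\left(2 \right)} = \left(-3\right)^{2} \left(-42\right) 3 \sqrt{2} = 9 \left(-42\right) 3 \sqrt{2} = - 378 \cdot 3 \sqrt{2} = - 1134 \sqrt{2}$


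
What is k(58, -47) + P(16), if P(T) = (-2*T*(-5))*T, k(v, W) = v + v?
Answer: 2676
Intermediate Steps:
k(v, W) = 2*v
P(T) = 10*T**2 (P(T) = (10*T)*T = 10*T**2)
k(58, -47) + P(16) = 2*58 + 10*16**2 = 116 + 10*256 = 116 + 2560 = 2676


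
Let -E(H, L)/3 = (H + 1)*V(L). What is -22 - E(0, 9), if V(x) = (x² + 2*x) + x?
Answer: 302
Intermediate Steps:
V(x) = x² + 3*x
E(H, L) = -3*L*(1 + H)*(3 + L) (E(H, L) = -3*(H + 1)*L*(3 + L) = -3*(1 + H)*L*(3 + L) = -3*L*(1 + H)*(3 + L))
-22 - E(0, 9) = -22 - (-3)*9*(1 + 0)*(3 + 9) = -22 - (-3)*9*12 = -22 - 1*(-324) = -22 + 324 = 302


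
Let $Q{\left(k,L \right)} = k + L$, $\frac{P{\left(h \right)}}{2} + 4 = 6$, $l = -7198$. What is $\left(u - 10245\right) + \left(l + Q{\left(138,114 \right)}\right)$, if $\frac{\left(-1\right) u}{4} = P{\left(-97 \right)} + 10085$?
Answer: $-57547$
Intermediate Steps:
$P{\left(h \right)} = 4$ ($P{\left(h \right)} = -8 + 2 \cdot 6 = -8 + 12 = 4$)
$Q{\left(k,L \right)} = L + k$
$u = -40356$ ($u = - 4 \left(4 + 10085\right) = \left(-4\right) 10089 = -40356$)
$\left(u - 10245\right) + \left(l + Q{\left(138,114 \right)}\right) = \left(-40356 - 10245\right) + \left(-7198 + \left(114 + 138\right)\right) = -50601 + \left(-7198 + 252\right) = -50601 - 6946 = -57547$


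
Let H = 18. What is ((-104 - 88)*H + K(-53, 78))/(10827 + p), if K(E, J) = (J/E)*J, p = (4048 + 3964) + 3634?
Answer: -21028/132341 ≈ -0.15889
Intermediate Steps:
p = 11646 (p = 8012 + 3634 = 11646)
K(E, J) = J²/E
((-104 - 88)*H + K(-53, 78))/(10827 + p) = ((-104 - 88)*18 + 78²/(-53))/(10827 + 11646) = (-192*18 - 1/53*6084)/22473 = (-3456 - 6084/53)*(1/22473) = -189252/53*1/22473 = -21028/132341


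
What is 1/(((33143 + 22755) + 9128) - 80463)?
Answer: -1/15437 ≈ -6.4779e-5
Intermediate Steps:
1/(((33143 + 22755) + 9128) - 80463) = 1/((55898 + 9128) - 80463) = 1/(65026 - 80463) = 1/(-15437) = -1/15437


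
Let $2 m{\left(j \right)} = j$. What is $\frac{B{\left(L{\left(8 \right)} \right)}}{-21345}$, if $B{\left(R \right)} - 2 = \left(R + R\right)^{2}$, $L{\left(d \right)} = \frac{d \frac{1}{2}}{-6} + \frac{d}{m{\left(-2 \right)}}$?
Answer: $- \frac{2722}{192105} \approx -0.014169$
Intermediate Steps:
$m{\left(j \right)} = \frac{j}{2}$
$L{\left(d \right)} = - \frac{13 d}{12}$ ($L{\left(d \right)} = \frac{d \frac{1}{2}}{-6} + \frac{d}{\frac{1}{2} \left(-2\right)} = d \frac{1}{2} \left(- \frac{1}{6}\right) + \frac{d}{-1} = \frac{d}{2} \left(- \frac{1}{6}\right) + d \left(-1\right) = - \frac{d}{12} - d = - \frac{13 d}{12}$)
$B{\left(R \right)} = 2 + 4 R^{2}$ ($B{\left(R \right)} = 2 + \left(R + R\right)^{2} = 2 + \left(2 R\right)^{2} = 2 + 4 R^{2}$)
$\frac{B{\left(L{\left(8 \right)} \right)}}{-21345} = \frac{2 + 4 \left(\left(- \frac{13}{12}\right) 8\right)^{2}}{-21345} = \left(2 + 4 \left(- \frac{26}{3}\right)^{2}\right) \left(- \frac{1}{21345}\right) = \left(2 + 4 \cdot \frac{676}{9}\right) \left(- \frac{1}{21345}\right) = \left(2 + \frac{2704}{9}\right) \left(- \frac{1}{21345}\right) = \frac{2722}{9} \left(- \frac{1}{21345}\right) = - \frac{2722}{192105}$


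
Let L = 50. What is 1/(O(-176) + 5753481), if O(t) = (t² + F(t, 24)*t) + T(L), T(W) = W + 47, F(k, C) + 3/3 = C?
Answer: 1/5780506 ≈ 1.7300e-7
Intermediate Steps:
F(k, C) = -1 + C
T(W) = 47 + W
O(t) = 97 + t² + 23*t (O(t) = (t² + (-1 + 24)*t) + (47 + 50) = (t² + 23*t) + 97 = 97 + t² + 23*t)
1/(O(-176) + 5753481) = 1/((97 + (-176)² + 23*(-176)) + 5753481) = 1/((97 + 30976 - 4048) + 5753481) = 1/(27025 + 5753481) = 1/5780506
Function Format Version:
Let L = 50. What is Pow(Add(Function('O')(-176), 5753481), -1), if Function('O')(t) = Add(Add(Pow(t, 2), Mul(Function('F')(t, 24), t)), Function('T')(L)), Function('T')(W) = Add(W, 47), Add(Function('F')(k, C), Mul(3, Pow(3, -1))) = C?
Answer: Rational(1, 5780506) ≈ 1.7300e-7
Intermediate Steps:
Function('F')(k, C) = Add(-1, C)
Function('T')(W) = Add(47, W)
Function('O')(t) = Add(97, Pow(t, 2), Mul(23, t)) (Function('O')(t) = Add(Add(Pow(t, 2), Mul(Add(-1, 24), t)), Add(47, 50)) = Add(Add(Pow(t, 2), Mul(23, t)), 97) = Add(97, Pow(t, 2), Mul(23, t)))
Pow(Add(Function('O')(-176), 5753481), -1) = Pow(Add(Add(97, Pow(-176, 2), Mul(23, -176)), 5753481), -1) = Pow(Add(Add(97, 30976, -4048), 5753481), -1) = Pow(Add(27025, 5753481), -1) = Pow(5780506, -1) = Rational(1, 5780506)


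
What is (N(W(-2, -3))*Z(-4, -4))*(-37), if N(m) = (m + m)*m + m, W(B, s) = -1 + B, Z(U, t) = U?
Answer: 2220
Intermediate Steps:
N(m) = m + 2*m² (N(m) = (2*m)*m + m = 2*m² + m = m + 2*m²)
(N(W(-2, -3))*Z(-4, -4))*(-37) = (((-1 - 2)*(1 + 2*(-1 - 2)))*(-4))*(-37) = (-3*(1 + 2*(-3))*(-4))*(-37) = (-3*(1 - 6)*(-4))*(-37) = (-3*(-5)*(-4))*(-37) = (15*(-4))*(-37) = -60*(-37) = 2220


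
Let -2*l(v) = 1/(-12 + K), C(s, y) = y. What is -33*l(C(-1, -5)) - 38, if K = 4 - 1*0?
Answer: -641/16 ≈ -40.063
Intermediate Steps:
K = 4 (K = 4 + 0 = 4)
l(v) = 1/16 (l(v) = -1/(2*(-12 + 4)) = -½/(-8) = -½*(-⅛) = 1/16)
-33*l(C(-1, -5)) - 38 = -33*1/16 - 38 = -33/16 - 38 = -641/16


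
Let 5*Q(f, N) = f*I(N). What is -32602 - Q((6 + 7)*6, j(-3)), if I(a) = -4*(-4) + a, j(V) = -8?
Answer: -163634/5 ≈ -32727.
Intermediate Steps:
I(a) = 16 + a
Q(f, N) = f*(16 + N)/5 (Q(f, N) = (f*(16 + N))/5 = f*(16 + N)/5)
-32602 - Q((6 + 7)*6, j(-3)) = -32602 - (6 + 7)*6*(16 - 8)/5 = -32602 - 13*6*8/5 = -32602 - 78*8/5 = -32602 - 1*624/5 = -32602 - 624/5 = -163634/5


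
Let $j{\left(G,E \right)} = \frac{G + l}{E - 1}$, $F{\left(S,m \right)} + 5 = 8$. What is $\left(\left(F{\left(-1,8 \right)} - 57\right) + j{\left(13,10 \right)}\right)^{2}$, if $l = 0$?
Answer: $\frac{223729}{81} \approx 2762.1$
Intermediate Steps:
$F{\left(S,m \right)} = 3$ ($F{\left(S,m \right)} = -5 + 8 = 3$)
$j{\left(G,E \right)} = \frac{G}{-1 + E}$ ($j{\left(G,E \right)} = \frac{G + 0}{E - 1} = \frac{G}{-1 + E}$)
$\left(\left(F{\left(-1,8 \right)} - 57\right) + j{\left(13,10 \right)}\right)^{2} = \left(\left(3 - 57\right) + \frac{13}{-1 + 10}\right)^{2} = \left(\left(3 - 57\right) + \frac{13}{9}\right)^{2} = \left(-54 + 13 \cdot \frac{1}{9}\right)^{2} = \left(-54 + \frac{13}{9}\right)^{2} = \left(- \frac{473}{9}\right)^{2} = \frac{223729}{81}$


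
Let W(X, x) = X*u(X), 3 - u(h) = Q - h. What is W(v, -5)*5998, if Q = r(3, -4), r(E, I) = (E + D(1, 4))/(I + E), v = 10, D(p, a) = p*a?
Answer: 1199600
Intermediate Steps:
D(p, a) = a*p
r(E, I) = (4 + E)/(E + I) (r(E, I) = (E + 4*1)/(I + E) = (E + 4)/(E + I) = (4 + E)/(E + I))
Q = -7 (Q = (4 + 3)/(3 - 4) = 7/(-1) = -1*7 = -7)
u(h) = 10 + h (u(h) = 3 - (-7 - h) = 3 + (7 + h) = 10 + h)
W(X, x) = X*(10 + X)
W(v, -5)*5998 = (10*(10 + 10))*5998 = (10*20)*5998 = 200*5998 = 1199600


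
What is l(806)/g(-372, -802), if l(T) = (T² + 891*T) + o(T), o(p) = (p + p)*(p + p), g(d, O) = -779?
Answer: -208754/41 ≈ -5091.6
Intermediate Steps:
o(p) = 4*p² (o(p) = (2*p)*(2*p) = 4*p²)
l(T) = 5*T² + 891*T (l(T) = (T² + 891*T) + 4*T² = 5*T² + 891*T)
l(806)/g(-372, -802) = (806*(891 + 5*806))/(-779) = (806*(891 + 4030))*(-1/779) = (806*4921)*(-1/779) = 3966326*(-1/779) = -208754/41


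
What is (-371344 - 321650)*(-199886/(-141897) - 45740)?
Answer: 1499216034176212/47299 ≈ 3.1697e+10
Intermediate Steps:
(-371344 - 321650)*(-199886/(-141897) - 45740) = -692994*(-199886*(-1/141897) - 45740) = -692994*(199886/141897 - 45740) = -692994*(-6490168894/141897) = 1499216034176212/47299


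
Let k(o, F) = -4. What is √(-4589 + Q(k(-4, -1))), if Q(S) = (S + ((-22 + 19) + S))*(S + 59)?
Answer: 7*I*√106 ≈ 72.069*I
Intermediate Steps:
Q(S) = (-3 + 2*S)*(59 + S) (Q(S) = (S + (-3 + S))*(59 + S) = (-3 + 2*S)*(59 + S))
√(-4589 + Q(k(-4, -1))) = √(-4589 + (-177 + 2*(-4)² + 115*(-4))) = √(-4589 + (-177 + 2*16 - 460)) = √(-4589 + (-177 + 32 - 460)) = √(-4589 - 605) = √(-5194) = 7*I*√106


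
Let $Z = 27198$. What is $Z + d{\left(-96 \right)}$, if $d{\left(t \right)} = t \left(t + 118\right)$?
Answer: $25086$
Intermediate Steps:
$d{\left(t \right)} = t \left(118 + t\right)$
$Z + d{\left(-96 \right)} = 27198 - 96 \left(118 - 96\right) = 27198 - 2112 = 25086$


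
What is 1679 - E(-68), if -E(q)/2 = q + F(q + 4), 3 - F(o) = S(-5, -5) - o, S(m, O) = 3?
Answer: 1415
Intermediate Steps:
F(o) = o (F(o) = 3 - (3 - o) = 3 + (-3 + o) = o)
E(q) = -8 - 4*q (E(q) = -2*(q + (q + 4)) = -2*(q + (4 + q)) = -2*(4 + 2*q) = -8 - 4*q)
1679 - E(-68) = 1679 - (-8 - 4*(-68)) = 1679 - (-8 + 272) = 1679 - 1*264 = 1679 - 264 = 1415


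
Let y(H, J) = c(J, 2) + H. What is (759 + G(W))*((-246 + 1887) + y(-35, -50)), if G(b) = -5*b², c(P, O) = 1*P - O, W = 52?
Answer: -19830594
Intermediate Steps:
c(P, O) = P - O
y(H, J) = -2 + H + J (y(H, J) = (J - 1*2) + H = (J - 2) + H = (-2 + J) + H = -2 + H + J)
(759 + G(W))*((-246 + 1887) + y(-35, -50)) = (759 - 5*52²)*((-246 + 1887) + (-2 - 35 - 50)) = (759 - 5*2704)*(1641 - 87) = (759 - 13520)*1554 = -12761*1554 = -19830594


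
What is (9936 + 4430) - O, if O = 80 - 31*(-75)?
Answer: 11961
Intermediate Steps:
O = 2405 (O = 80 + 2325 = 2405)
(9936 + 4430) - O = (9936 + 4430) - 1*2405 = 14366 - 2405 = 11961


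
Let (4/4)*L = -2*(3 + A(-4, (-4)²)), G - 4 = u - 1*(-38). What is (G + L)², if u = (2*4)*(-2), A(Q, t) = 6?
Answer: 64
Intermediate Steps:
u = -16 (u = 8*(-2) = -16)
G = 26 (G = 4 + (-16 - 1*(-38)) = 4 + (-16 + 38) = 4 + 22 = 26)
L = -18 (L = -2*(3 + 6) = -2*9 = -18)
(G + L)² = (26 - 18)² = 8² = 64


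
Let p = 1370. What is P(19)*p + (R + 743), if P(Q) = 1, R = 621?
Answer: 2734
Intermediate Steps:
P(19)*p + (R + 743) = 1*1370 + (621 + 743) = 1370 + 1364 = 2734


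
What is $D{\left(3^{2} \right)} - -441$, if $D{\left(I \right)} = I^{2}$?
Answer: $522$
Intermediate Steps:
$D{\left(3^{2} \right)} - -441 = \left(3^{2}\right)^{2} - -441 = 9^{2} + 441 = 81 + 441 = 522$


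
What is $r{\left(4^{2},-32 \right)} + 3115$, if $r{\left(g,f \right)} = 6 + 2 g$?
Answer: $3153$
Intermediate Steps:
$r{\left(4^{2},-32 \right)} + 3115 = \left(6 + 2 \cdot 4^{2}\right) + 3115 = \left(6 + 2 \cdot 16\right) + 3115 = \left(6 + 32\right) + 3115 = 38 + 3115 = 3153$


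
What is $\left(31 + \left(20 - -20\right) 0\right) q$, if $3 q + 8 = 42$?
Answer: $\frac{1054}{3} \approx 351.33$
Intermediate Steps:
$q = \frac{34}{3}$ ($q = - \frac{8}{3} + \frac{1}{3} \cdot 42 = - \frac{8}{3} + 14 = \frac{34}{3} \approx 11.333$)
$\left(31 + \left(20 - -20\right) 0\right) q = \left(31 + \left(20 - -20\right) 0\right) \frac{34}{3} = \left(31 + \left(20 + 20\right) 0\right) \frac{34}{3} = \left(31 + 40 \cdot 0\right) \frac{34}{3} = \left(31 + 0\right) \frac{34}{3} = 31 \cdot \frac{34}{3} = \frac{1054}{3}$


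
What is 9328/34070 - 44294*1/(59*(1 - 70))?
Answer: 773535434/69349485 ≈ 11.154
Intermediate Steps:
9328/34070 - 44294*1/(59*(1 - 70)) = 9328*(1/34070) - 44294/((-69*59)) = 4664/17035 - 44294/(-4071) = 4664/17035 - 44294*(-1/4071) = 4664/17035 + 44294/4071 = 773535434/69349485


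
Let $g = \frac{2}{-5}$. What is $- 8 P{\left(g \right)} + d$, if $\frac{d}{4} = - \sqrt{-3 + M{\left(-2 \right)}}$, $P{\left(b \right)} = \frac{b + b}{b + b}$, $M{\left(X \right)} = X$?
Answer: $-8 - 4 i \sqrt{5} \approx -8.0 - 8.9443 i$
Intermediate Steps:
$g = - \frac{2}{5}$ ($g = 2 \left(- \frac{1}{5}\right) = - \frac{2}{5} \approx -0.4$)
$P{\left(b \right)} = 1$ ($P{\left(b \right)} = \frac{2 b}{2 b} = 2 b \frac{1}{2 b} = 1$)
$d = - 4 i \sqrt{5}$ ($d = 4 \left(- \sqrt{-3 - 2}\right) = 4 \left(- \sqrt{-5}\right) = 4 \left(- i \sqrt{5}\right) = - 4 i \sqrt{5} \approx - 8.9443 i$)
$- 8 P{\left(g \right)} + d = \left(-8\right) 1 - 4 i \sqrt{5} = -8 - 4 i \sqrt{5}$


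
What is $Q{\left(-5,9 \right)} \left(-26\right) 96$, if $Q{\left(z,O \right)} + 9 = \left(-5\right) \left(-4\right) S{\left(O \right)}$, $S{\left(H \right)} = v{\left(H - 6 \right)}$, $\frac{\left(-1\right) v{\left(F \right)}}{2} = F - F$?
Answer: $22464$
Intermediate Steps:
$v{\left(F \right)} = 0$ ($v{\left(F \right)} = - 2 \left(F - F\right) = \left(-2\right) 0 = 0$)
$S{\left(H \right)} = 0$
$Q{\left(z,O \right)} = -9$ ($Q{\left(z,O \right)} = -9 + \left(-5\right) \left(-4\right) 0 = -9 + 20 \cdot 0 = -9 + 0 = -9$)
$Q{\left(-5,9 \right)} \left(-26\right) 96 = \left(-9\right) \left(-26\right) 96 = 234 \cdot 96 = 22464$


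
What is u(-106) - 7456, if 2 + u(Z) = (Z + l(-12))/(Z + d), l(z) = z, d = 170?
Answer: -238715/32 ≈ -7459.8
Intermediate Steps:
u(Z) = -2 + (-12 + Z)/(170 + Z) (u(Z) = -2 + (Z - 12)/(Z + 170) = -2 + (-12 + Z)/(170 + Z))
u(-106) - 7456 = (-352 - 1*(-106))/(170 - 106) - 7456 = (-352 + 106)/64 - 7456 = (1/64)*(-246) - 7456 = -123/32 - 7456 = -238715/32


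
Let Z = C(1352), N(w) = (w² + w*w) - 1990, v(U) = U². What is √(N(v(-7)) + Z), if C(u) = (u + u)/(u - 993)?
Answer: 6*√10094003/359 ≈ 53.099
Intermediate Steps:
N(w) = -1990 + 2*w² (N(w) = (w² + w²) - 1990 = 2*w² - 1990 = -1990 + 2*w²)
C(u) = 2*u/(-993 + u) (C(u) = (2*u)/(-993 + u) = 2*u/(-993 + u))
Z = 2704/359 (Z = 2*1352/(-993 + 1352) = 2*1352/359 = 2*1352*(1/359) = 2704/359 ≈ 7.5320)
√(N(v(-7)) + Z) = √((-1990 + 2*((-7)²)²) + 2704/359) = √((-1990 + 2*49²) + 2704/359) = √((-1990 + 2*2401) + 2704/359) = √((-1990 + 4802) + 2704/359) = √(2812 + 2704/359) = √(1012212/359) = 6*√10094003/359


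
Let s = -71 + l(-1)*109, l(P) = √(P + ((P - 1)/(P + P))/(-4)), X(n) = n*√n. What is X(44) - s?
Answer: 71 + 88*√11 - 109*I*√5/2 ≈ 362.86 - 121.87*I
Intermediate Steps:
X(n) = n^(3/2)
l(P) = √(P - (-1 + P)/(8*P)) (l(P) = √(P + ((-1 + P)/((2*P)))*(-¼)) = √(P + ((-1 + P)*(1/(2*P)))*(-¼)) = √(P + ((-1 + P)/(2*P))*(-¼)) = √(P - (-1 + P)/(8*P)))
s = -71 + 109*I*√5/2 (s = -71 + (√(-2 + 2/(-1) + 16*(-1))/4)*109 = -71 + (√(-2 + 2*(-1) - 16)/4)*109 = -71 + (√(-2 - 2 - 16)/4)*109 = -71 + (√(-20)/4)*109 = -71 + ((2*I*√5)/4)*109 = -71 + (I*√5/2)*109 = -71 + 109*I*√5/2 ≈ -71.0 + 121.87*I)
X(44) - s = 44^(3/2) - (-71 + 109*I*√5/2) = 88*√11 + (71 - 109*I*√5/2) = 71 + 88*√11 - 109*I*√5/2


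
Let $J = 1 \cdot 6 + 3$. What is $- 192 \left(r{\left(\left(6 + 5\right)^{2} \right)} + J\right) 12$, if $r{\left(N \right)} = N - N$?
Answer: $-20736$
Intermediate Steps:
$J = 9$ ($J = 6 + 3 = 9$)
$r{\left(N \right)} = 0$
$- 192 \left(r{\left(\left(6 + 5\right)^{2} \right)} + J\right) 12 = - 192 \left(0 + 9\right) 12 = - 192 \cdot 9 \cdot 12 = \left(-192\right) 108 = -20736$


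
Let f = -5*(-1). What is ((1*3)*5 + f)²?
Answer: 400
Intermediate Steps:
f = 5
((1*3)*5 + f)² = ((1*3)*5 + 5)² = (3*5 + 5)² = (15 + 5)² = 20² = 400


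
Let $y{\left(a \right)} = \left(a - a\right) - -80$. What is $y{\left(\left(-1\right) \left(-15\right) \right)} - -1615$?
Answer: $1695$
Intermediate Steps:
$y{\left(a \right)} = 80$ ($y{\left(a \right)} = 0 + 80 = 80$)
$y{\left(\left(-1\right) \left(-15\right) \right)} - -1615 = 80 - -1615 = 80 + \left(1694 - 79\right) = 80 + 1615 = 1695$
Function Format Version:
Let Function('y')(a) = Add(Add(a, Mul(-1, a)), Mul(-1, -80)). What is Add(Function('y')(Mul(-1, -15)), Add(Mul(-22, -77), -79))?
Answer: 1695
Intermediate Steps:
Function('y')(a) = 80 (Function('y')(a) = Add(0, 80) = 80)
Add(Function('y')(Mul(-1, -15)), Add(Mul(-22, -77), -79)) = Add(80, Add(Mul(-22, -77), -79)) = Add(80, Add(1694, -79)) = Add(80, 1615) = 1695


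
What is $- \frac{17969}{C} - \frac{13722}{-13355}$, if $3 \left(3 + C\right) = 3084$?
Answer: $- \frac{45182189}{2737775} \approx -16.503$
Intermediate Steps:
$C = 1025$ ($C = -3 + \frac{1}{3} \cdot 3084 = -3 + 1028 = 1025$)
$- \frac{17969}{C} - \frac{13722}{-13355} = - \frac{17969}{1025} - \frac{13722}{-13355} = \left(-17969\right) \frac{1}{1025} - - \frac{13722}{13355} = - \frac{17969}{1025} + \frac{13722}{13355} = - \frac{45182189}{2737775}$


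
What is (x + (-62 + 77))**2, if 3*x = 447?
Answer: 26896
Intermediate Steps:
x = 149 (x = (1/3)*447 = 149)
(x + (-62 + 77))**2 = (149 + (-62 + 77))**2 = (149 + 15)**2 = 164**2 = 26896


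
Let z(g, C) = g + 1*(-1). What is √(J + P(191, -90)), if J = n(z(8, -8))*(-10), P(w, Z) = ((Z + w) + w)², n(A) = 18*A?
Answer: 2*√21001 ≈ 289.83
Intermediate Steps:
z(g, C) = -1 + g (z(g, C) = g - 1 = -1 + g)
P(w, Z) = (Z + 2*w)²
J = -1260 (J = (18*(-1 + 8))*(-10) = (18*7)*(-10) = 126*(-10) = -1260)
√(J + P(191, -90)) = √(-1260 + (-90 + 2*191)²) = √(-1260 + (-90 + 382)²) = √(-1260 + 292²) = √(-1260 + 85264) = √84004 = 2*√21001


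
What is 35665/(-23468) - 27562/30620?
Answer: -434721829/179647540 ≈ -2.4199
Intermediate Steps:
35665/(-23468) - 27562/30620 = 35665*(-1/23468) - 27562*1/30620 = -35665/23468 - 13781/15310 = -434721829/179647540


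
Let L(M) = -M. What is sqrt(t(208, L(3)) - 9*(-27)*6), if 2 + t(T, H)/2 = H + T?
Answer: 2*sqrt(466) ≈ 43.174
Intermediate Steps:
t(T, H) = -4 + 2*H + 2*T (t(T, H) = -4 + 2*(H + T) = -4 + (2*H + 2*T) = -4 + 2*H + 2*T)
sqrt(t(208, L(3)) - 9*(-27)*6) = sqrt((-4 + 2*(-1*3) + 2*208) - 9*(-27)*6) = sqrt((-4 + 2*(-3) + 416) + 243*6) = sqrt((-4 - 6 + 416) + 1458) = sqrt(406 + 1458) = sqrt(1864) = 2*sqrt(466)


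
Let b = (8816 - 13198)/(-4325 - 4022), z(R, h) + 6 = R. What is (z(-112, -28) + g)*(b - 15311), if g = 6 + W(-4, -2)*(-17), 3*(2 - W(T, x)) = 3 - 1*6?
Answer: 20830835205/8347 ≈ 2.4956e+6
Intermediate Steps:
z(R, h) = -6 + R
W(T, x) = 3 (W(T, x) = 2 - (3 - 1*6)/3 = 2 - (3 - 6)/3 = 2 - 1/3*(-3) = 2 + 1 = 3)
g = -45 (g = 6 + 3*(-17) = 6 - 51 = -45)
b = 4382/8347 (b = -4382/(-8347) = -4382*(-1/8347) = 4382/8347 ≈ 0.52498)
(z(-112, -28) + g)*(b - 15311) = ((-6 - 112) - 45)*(4382/8347 - 15311) = (-118 - 45)*(-127796535/8347) = -163*(-127796535/8347) = 20830835205/8347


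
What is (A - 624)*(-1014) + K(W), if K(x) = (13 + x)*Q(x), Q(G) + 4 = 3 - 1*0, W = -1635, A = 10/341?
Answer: 216305938/341 ≈ 6.3433e+5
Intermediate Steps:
A = 10/341 (A = 10*(1/341) = 10/341 ≈ 0.029326)
Q(G) = -1 (Q(G) = -4 + (3 - 1*0) = -4 + (3 + 0) = -4 + 3 = -1)
K(x) = -13 - x (K(x) = (13 + x)*(-1) = -13 - x)
(A - 624)*(-1014) + K(W) = (10/341 - 624)*(-1014) + (-13 - 1*(-1635)) = -212774/341*(-1014) + (-13 + 1635) = 215752836/341 + 1622 = 216305938/341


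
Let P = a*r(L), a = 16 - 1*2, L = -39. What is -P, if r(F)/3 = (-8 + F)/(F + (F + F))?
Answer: -658/39 ≈ -16.872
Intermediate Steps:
r(F) = (-8 + F)/F (r(F) = 3*((-8 + F)/(F + (F + F))) = 3*((-8 + F)/(F + 2*F)) = 3*((-8 + F)/((3*F))) = 3*((-8 + F)*(1/(3*F))) = 3*((-8 + F)/(3*F)) = (-8 + F)/F)
a = 14 (a = 16 - 2 = 14)
P = 658/39 (P = 14*((-8 - 39)/(-39)) = 14*(-1/39*(-47)) = 14*(47/39) = 658/39 ≈ 16.872)
-P = -1*658/39 = -658/39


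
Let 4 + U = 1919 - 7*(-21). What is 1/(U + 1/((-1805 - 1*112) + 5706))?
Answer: 3789/7812919 ≈ 0.00048497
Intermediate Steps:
U = 2062 (U = -4 + (1919 - 7*(-21)) = -4 + (1919 - 1*(-147)) = -4 + (1919 + 147) = -4 + 2066 = 2062)
1/(U + 1/((-1805 - 1*112) + 5706)) = 1/(2062 + 1/((-1805 - 1*112) + 5706)) = 1/(2062 + 1/((-1805 - 112) + 5706)) = 1/(2062 + 1/(-1917 + 5706)) = 1/(2062 + 1/3789) = 1/(7812919/3789) = 3789/7812919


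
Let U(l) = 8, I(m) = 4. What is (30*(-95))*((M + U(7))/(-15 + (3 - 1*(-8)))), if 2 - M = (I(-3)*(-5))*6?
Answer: 92625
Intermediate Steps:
M = 122 (M = 2 - 4*(-5)*6 = 2 - (-20)*6 = 2 - 1*(-120) = 2 + 120 = 122)
(30*(-95))*((M + U(7))/(-15 + (3 - 1*(-8)))) = (30*(-95))*((122 + 8)/(-15 + (3 - 1*(-8)))) = -370500/(-15 + (3 + 8)) = -370500/(-15 + 11) = -370500/(-4) = -370500*(-1)/4 = -2850*(-65/2) = 92625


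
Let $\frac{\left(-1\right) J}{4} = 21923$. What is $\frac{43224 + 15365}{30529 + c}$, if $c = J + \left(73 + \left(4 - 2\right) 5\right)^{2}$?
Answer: $- \frac{58589}{50274} \approx -1.1654$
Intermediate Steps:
$J = -87692$ ($J = \left(-4\right) 21923 = -87692$)
$c = -80803$ ($c = -87692 + \left(73 + \left(4 - 2\right) 5\right)^{2} = -87692 + \left(73 + 2 \cdot 5\right)^{2} = -87692 + \left(73 + 10\right)^{2} = -87692 + 83^{2} = -87692 + 6889 = -80803$)
$\frac{43224 + 15365}{30529 + c} = \frac{43224 + 15365}{30529 - 80803} = \frac{58589}{-50274} = 58589 \left(- \frac{1}{50274}\right) = - \frac{58589}{50274}$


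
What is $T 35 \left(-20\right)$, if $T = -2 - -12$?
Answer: $-7000$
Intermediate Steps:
$T = 10$ ($T = -2 + 12 = 10$)
$T 35 \left(-20\right) = 10 \cdot 35 \left(-20\right) = 350 \left(-20\right) = -7000$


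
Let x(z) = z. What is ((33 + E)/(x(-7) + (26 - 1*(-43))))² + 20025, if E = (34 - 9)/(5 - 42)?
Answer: 26345427829/1315609 ≈ 20025.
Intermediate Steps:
E = -25/37 (E = 25/(-37) = 25*(-1/37) = -25/37 ≈ -0.67568)
((33 + E)/(x(-7) + (26 - 1*(-43))))² + 20025 = ((33 - 25/37)/(-7 + (26 - 1*(-43))))² + 20025 = (1196/(37*(-7 + (26 + 43))))² + 20025 = (1196/(37*(-7 + 69)))² + 20025 = ((1196/37)/62)² + 20025 = ((1196/37)*(1/62))² + 20025 = (598/1147)² + 20025 = 357604/1315609 + 20025 = 26345427829/1315609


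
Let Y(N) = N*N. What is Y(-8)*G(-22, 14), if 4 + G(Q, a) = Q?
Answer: -1664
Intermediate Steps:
G(Q, a) = -4 + Q
Y(N) = N²
Y(-8)*G(-22, 14) = (-8)²*(-4 - 22) = 64*(-26) = -1664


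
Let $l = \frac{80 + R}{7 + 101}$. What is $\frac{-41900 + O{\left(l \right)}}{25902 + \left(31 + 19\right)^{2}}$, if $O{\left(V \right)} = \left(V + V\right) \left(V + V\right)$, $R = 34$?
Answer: $- \frac{3393539}{2300562} \approx -1.4751$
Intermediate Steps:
$l = \frac{19}{18}$ ($l = \frac{80 + 34}{7 + 101} = \frac{114}{108} = 114 \cdot \frac{1}{108} = \frac{19}{18} \approx 1.0556$)
$O{\left(V \right)} = 4 V^{2}$ ($O{\left(V \right)} = 2 V 2 V = 4 V^{2}$)
$\frac{-41900 + O{\left(l \right)}}{25902 + \left(31 + 19\right)^{2}} = \frac{-41900 + 4 \left(\frac{19}{18}\right)^{2}}{25902 + \left(31 + 19\right)^{2}} = \frac{-41900 + 4 \cdot \frac{361}{324}}{25902 + 50^{2}} = \frac{-41900 + \frac{361}{81}}{25902 + 2500} = - \frac{3393539}{81 \cdot 28402} = \left(- \frac{3393539}{81}\right) \frac{1}{28402} = - \frac{3393539}{2300562}$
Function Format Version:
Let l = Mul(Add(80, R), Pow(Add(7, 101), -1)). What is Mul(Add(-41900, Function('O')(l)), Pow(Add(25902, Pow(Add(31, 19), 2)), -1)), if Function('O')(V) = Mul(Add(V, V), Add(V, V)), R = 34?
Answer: Rational(-3393539, 2300562) ≈ -1.4751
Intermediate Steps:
l = Rational(19, 18) (l = Mul(Add(80, 34), Pow(Add(7, 101), -1)) = Mul(114, Pow(108, -1)) = Mul(114, Rational(1, 108)) = Rational(19, 18) ≈ 1.0556)
Function('O')(V) = Mul(4, Pow(V, 2)) (Function('O')(V) = Mul(Mul(2, V), Mul(2, V)) = Mul(4, Pow(V, 2)))
Mul(Add(-41900, Function('O')(l)), Pow(Add(25902, Pow(Add(31, 19), 2)), -1)) = Mul(Add(-41900, Mul(4, Pow(Rational(19, 18), 2))), Pow(Add(25902, Pow(Add(31, 19), 2)), -1)) = Mul(Add(-41900, Mul(4, Rational(361, 324))), Pow(Add(25902, Pow(50, 2)), -1)) = Mul(Add(-41900, Rational(361, 81)), Pow(Add(25902, 2500), -1)) = Mul(Rational(-3393539, 81), Pow(28402, -1)) = Mul(Rational(-3393539, 81), Rational(1, 28402)) = Rational(-3393539, 2300562)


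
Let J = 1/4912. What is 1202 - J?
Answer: 5904223/4912 ≈ 1202.0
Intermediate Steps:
J = 1/4912 ≈ 0.00020358
1202 - J = 1202 - 1*1/4912 = 1202 - 1/4912 = 5904223/4912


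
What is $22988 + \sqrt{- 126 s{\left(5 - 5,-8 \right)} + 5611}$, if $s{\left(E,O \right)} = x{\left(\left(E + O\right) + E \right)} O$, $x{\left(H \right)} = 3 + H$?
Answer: $22988 + \sqrt{571} \approx 23012.0$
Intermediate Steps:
$s{\left(E,O \right)} = O \left(3 + O + 2 E\right)$ ($s{\left(E,O \right)} = \left(3 + \left(\left(E + O\right) + E\right)\right) O = \left(3 + \left(O + 2 E\right)\right) O = \left(3 + O + 2 E\right) O = O \left(3 + O + 2 E\right)$)
$22988 + \sqrt{- 126 s{\left(5 - 5,-8 \right)} + 5611} = 22988 + \sqrt{- 126 \left(- 8 \left(3 - 8 + 2 \left(5 - 5\right)\right)\right) + 5611} = 22988 + \sqrt{- 126 \left(- 8 \left(3 - 8 + 2 \cdot 0\right)\right) + 5611} = 22988 + \sqrt{- 126 \left(- 8 \left(3 - 8 + 0\right)\right) + 5611} = 22988 + \sqrt{- 126 \left(\left(-8\right) \left(-5\right)\right) + 5611} = 22988 + \sqrt{\left(-126\right) 40 + 5611} = 22988 + \sqrt{-5040 + 5611} = 22988 + \sqrt{571}$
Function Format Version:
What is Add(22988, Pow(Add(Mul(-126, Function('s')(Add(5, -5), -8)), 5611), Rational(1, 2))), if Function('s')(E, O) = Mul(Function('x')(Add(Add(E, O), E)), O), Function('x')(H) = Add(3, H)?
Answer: Add(22988, Pow(571, Rational(1, 2))) ≈ 23012.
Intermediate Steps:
Function('s')(E, O) = Mul(O, Add(3, O, Mul(2, E))) (Function('s')(E, O) = Mul(Add(3, Add(Add(E, O), E)), O) = Mul(Add(3, Add(O, Mul(2, E))), O) = Mul(Add(3, O, Mul(2, E)), O) = Mul(O, Add(3, O, Mul(2, E))))
Add(22988, Pow(Add(Mul(-126, Function('s')(Add(5, -5), -8)), 5611), Rational(1, 2))) = Add(22988, Pow(Add(Mul(-126, Mul(-8, Add(3, -8, Mul(2, Add(5, -5))))), 5611), Rational(1, 2))) = Add(22988, Pow(Add(Mul(-126, Mul(-8, Add(3, -8, Mul(2, 0)))), 5611), Rational(1, 2))) = Add(22988, Pow(Add(Mul(-126, Mul(-8, Add(3, -8, 0))), 5611), Rational(1, 2))) = Add(22988, Pow(Add(Mul(-126, Mul(-8, -5)), 5611), Rational(1, 2))) = Add(22988, Pow(Add(Mul(-126, 40), 5611), Rational(1, 2))) = Add(22988, Pow(Add(-5040, 5611), Rational(1, 2))) = Add(22988, Pow(571, Rational(1, 2)))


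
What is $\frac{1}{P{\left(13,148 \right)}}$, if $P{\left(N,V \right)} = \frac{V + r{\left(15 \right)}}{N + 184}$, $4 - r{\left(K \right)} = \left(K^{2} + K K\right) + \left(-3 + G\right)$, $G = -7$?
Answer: $- \frac{197}{288} \approx -0.68403$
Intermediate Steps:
$r{\left(K \right)} = 14 - 2 K^{2}$ ($r{\left(K \right)} = 4 - \left(\left(K^{2} + K K\right) - 10\right) = 4 - \left(\left(K^{2} + K^{2}\right) - 10\right) = 4 - \left(2 K^{2} - 10\right) = 4 - \left(-10 + 2 K^{2}\right) = 14 - 2 K^{2}$)
$P{\left(N,V \right)} = \frac{-436 + V}{184 + N}$ ($P{\left(N,V \right)} = \frac{V + \left(14 - 2 \cdot 15^{2}\right)}{N + 184} = \frac{V + \left(14 - 450\right)}{184 + N} = \frac{V - 436}{184 + N} = \frac{-436 + V}{184 + N}$)
$\frac{1}{P{\left(13,148 \right)}} = \frac{1}{\frac{1}{184 + 13} \left(-436 + 148\right)} = \frac{1}{\frac{1}{197} \left(-288\right)} = \frac{1}{- \frac{288}{197}} = - \frac{197}{288}$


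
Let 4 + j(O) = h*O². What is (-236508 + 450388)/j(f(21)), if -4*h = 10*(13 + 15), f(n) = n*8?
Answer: -53470/493921 ≈ -0.10826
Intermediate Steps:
f(n) = 8*n
h = -70 (h = -5*(13 + 15)/2 = -5*28/2 = -¼*280 = -70)
j(O) = -4 - 70*O²
(-236508 + 450388)/j(f(21)) = (-236508 + 450388)/(-4 - 70*(8*21)²) = 213880/(-4 - 70*168²) = 213880/(-4 - 70*28224) = 213880/(-4 - 1975680) = 213880/(-1975684) = 213880*(-1/1975684) = -53470/493921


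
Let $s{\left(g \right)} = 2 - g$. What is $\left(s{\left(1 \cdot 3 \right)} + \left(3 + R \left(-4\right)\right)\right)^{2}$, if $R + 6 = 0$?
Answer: $676$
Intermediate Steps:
$R = -6$ ($R = -6 + 0 = -6$)
$\left(s{\left(1 \cdot 3 \right)} + \left(3 + R \left(-4\right)\right)\right)^{2} = \left(\left(2 - 1 \cdot 3\right) + \left(3 - -24\right)\right)^{2} = \left(\left(2 - 3\right) + \left(3 + 24\right)\right)^{2} = \left(\left(2 - 3\right) + 27\right)^{2} = \left(-1 + 27\right)^{2} = 26^{2} = 676$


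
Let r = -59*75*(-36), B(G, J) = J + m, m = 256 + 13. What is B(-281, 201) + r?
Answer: 159770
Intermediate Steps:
m = 269
B(G, J) = 269 + J (B(G, J) = J + 269 = 269 + J)
r = 159300 (r = -4425*(-36) = 159300)
B(-281, 201) + r = (269 + 201) + 159300 = 470 + 159300 = 159770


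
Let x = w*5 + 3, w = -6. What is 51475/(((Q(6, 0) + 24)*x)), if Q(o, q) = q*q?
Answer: -51475/648 ≈ -79.437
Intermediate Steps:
Q(o, q) = q²
x = -27 (x = -6*5 + 3 = -30 + 3 = -27)
51475/(((Q(6, 0) + 24)*x)) = 51475/(((0² + 24)*(-27))) = 51475/(((0 + 24)*(-27))) = 51475/((24*(-27))) = 51475/(-648) = 51475*(-1/648) = -51475/648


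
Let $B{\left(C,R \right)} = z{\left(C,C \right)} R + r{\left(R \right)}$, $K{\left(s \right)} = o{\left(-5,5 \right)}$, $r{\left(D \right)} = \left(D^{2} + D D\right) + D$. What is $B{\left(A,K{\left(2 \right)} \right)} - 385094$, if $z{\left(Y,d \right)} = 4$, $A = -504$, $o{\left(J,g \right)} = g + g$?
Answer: $-384844$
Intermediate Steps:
$o{\left(J,g \right)} = 2 g$
$r{\left(D \right)} = D + 2 D^{2}$ ($r{\left(D \right)} = \left(D^{2} + D^{2}\right) + D = 2 D^{2} + D = D + 2 D^{2}$)
$K{\left(s \right)} = 10$ ($K{\left(s \right)} = 2 \cdot 5 = 10$)
$B{\left(C,R \right)} = 4 R + R \left(1 + 2 R\right)$
$B{\left(A,K{\left(2 \right)} \right)} - 385094 = 10 \left(5 + 2 \cdot 10\right) - 385094 = 10 \left(5 + 20\right) - 385094 = 10 \cdot 25 - 385094 = 250 - 385094 = -384844$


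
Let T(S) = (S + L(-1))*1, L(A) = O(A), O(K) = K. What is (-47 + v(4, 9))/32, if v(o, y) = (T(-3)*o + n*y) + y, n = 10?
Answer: 9/8 ≈ 1.1250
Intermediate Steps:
L(A) = A
T(S) = -1 + S (T(S) = (S - 1)*1 = (-1 + S)*1 = -1 + S)
v(o, y) = -4*o + 11*y (v(o, y) = ((-1 - 3)*o + 10*y) + y = (-4*o + 10*y) + y = -4*o + 11*y)
(-47 + v(4, 9))/32 = (-47 + (-4*4 + 11*9))/32 = (-47 + (-16 + 99))/32 = (-47 + 83)/32 = (1/32)*36 = 9/8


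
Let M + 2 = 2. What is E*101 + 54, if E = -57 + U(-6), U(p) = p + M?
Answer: -6309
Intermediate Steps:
M = 0 (M = -2 + 2 = 0)
U(p) = p (U(p) = p + 0 = p)
E = -63 (E = -57 - 6 = -63)
E*101 + 54 = -63*101 + 54 = -6363 + 54 = -6309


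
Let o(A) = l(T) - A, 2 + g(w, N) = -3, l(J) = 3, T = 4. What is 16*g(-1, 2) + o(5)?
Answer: -82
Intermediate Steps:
g(w, N) = -5 (g(w, N) = -2 - 3 = -5)
o(A) = 3 - A
16*g(-1, 2) + o(5) = 16*(-5) + (3 - 1*5) = -80 + (3 - 5) = -80 - 2 = -82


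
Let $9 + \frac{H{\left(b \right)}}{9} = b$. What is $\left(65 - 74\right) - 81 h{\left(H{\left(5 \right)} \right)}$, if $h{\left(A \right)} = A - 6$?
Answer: $3393$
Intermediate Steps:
$H{\left(b \right)} = -81 + 9 b$
$h{\left(A \right)} = -6 + A$ ($h{\left(A \right)} = A - 6 = -6 + A$)
$\left(65 - 74\right) - 81 h{\left(H{\left(5 \right)} \right)} = \left(65 - 74\right) - 81 \left(-6 + \left(-81 + 9 \cdot 5\right)\right) = \left(65 - 74\right) - 81 \left(-6 + \left(-81 + 45\right)\right) = -9 - 81 \left(-6 - 36\right) = -9 - -3402 = -9 + 3402 = 3393$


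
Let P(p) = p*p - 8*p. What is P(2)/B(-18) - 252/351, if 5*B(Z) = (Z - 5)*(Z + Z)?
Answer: -709/897 ≈ -0.79041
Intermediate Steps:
P(p) = p² - 8*p
B(Z) = 2*Z*(-5 + Z)/5 (B(Z) = ((Z - 5)*(Z + Z))/5 = ((-5 + Z)*(2*Z))/5 = (2*Z*(-5 + Z))/5 = 2*Z*(-5 + Z)/5)
P(2)/B(-18) - 252/351 = (2*(-8 + 2))/(((⅖)*(-18)*(-5 - 18))) - 252/351 = (2*(-6))/(((⅖)*(-18)*(-23))) - 252*1/351 = -12/828/5 - 28/39 = -12*5/828 - 28/39 = -5/69 - 28/39 = -709/897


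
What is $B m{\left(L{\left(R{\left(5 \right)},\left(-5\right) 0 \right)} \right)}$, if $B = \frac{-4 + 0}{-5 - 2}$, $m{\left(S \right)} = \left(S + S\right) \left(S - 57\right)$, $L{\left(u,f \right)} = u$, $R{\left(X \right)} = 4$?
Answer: $- \frac{1696}{7} \approx -242.29$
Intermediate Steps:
$m{\left(S \right)} = 2 S \left(-57 + S\right)$
$B = \frac{4}{7}$ ($B = - \frac{4}{-7} = \left(-4\right) \left(- \frac{1}{7}\right) = \frac{4}{7} \approx 0.57143$)
$B m{\left(L{\left(R{\left(5 \right)},\left(-5\right) 0 \right)} \right)} = \frac{4 \cdot 2 \cdot 4 \left(-57 + 4\right)}{7} = \frac{4 \cdot 2 \cdot 4 \left(-53\right)}{7} = \frac{4}{7} \left(-424\right) = - \frac{1696}{7}$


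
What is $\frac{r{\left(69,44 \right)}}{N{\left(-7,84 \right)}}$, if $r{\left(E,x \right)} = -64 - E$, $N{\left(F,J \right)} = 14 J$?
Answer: $- \frac{19}{168} \approx -0.1131$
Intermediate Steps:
$\frac{r{\left(69,44 \right)}}{N{\left(-7,84 \right)}} = \frac{-64 - 69}{14 \cdot 84} = \frac{-64 - 69}{1176} = \left(-133\right) \frac{1}{1176} = - \frac{19}{168}$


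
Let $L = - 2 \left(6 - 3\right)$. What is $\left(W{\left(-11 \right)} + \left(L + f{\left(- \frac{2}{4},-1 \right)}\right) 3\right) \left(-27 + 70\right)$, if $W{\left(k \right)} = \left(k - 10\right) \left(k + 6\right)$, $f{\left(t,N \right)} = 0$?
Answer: $3741$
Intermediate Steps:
$W{\left(k \right)} = \left(-10 + k\right) \left(6 + k\right)$
$L = -6$ ($L = \left(-2\right) 3 = -6$)
$\left(W{\left(-11 \right)} + \left(L + f{\left(- \frac{2}{4},-1 \right)}\right) 3\right) \left(-27 + 70\right) = \left(\left(-60 + \left(-11\right)^{2} - -44\right) + \left(-6 + 0\right) 3\right) \left(-27 + 70\right) = \left(\left(-60 + 121 + 44\right) - 18\right) 43 = \left(105 - 18\right) 43 = 87 \cdot 43 = 3741$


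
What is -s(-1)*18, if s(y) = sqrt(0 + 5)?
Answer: -18*sqrt(5) ≈ -40.249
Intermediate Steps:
s(y) = sqrt(5)
-s(-1)*18 = -sqrt(5)*18 = -18*sqrt(5)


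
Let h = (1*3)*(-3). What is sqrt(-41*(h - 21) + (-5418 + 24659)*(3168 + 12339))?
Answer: sqrt(298371417) ≈ 17273.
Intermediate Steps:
h = -9 (h = 3*(-3) = -9)
sqrt(-41*(h - 21) + (-5418 + 24659)*(3168 + 12339)) = sqrt(-41*(-9 - 21) + (-5418 + 24659)*(3168 + 12339)) = sqrt(-41*(-30) + 19241*15507) = sqrt(1230 + 298370187) = sqrt(298371417)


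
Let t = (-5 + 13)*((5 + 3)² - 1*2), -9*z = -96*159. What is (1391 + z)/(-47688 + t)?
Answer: -3087/47192 ≈ -0.065414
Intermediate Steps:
z = 1696 (z = -(-32)*159/3 = -⅑*(-15264) = 1696)
t = 496 (t = 8*(8² - 2) = 8*(64 - 2) = 8*62 = 496)
(1391 + z)/(-47688 + t) = (1391 + 1696)/(-47688 + 496) = 3087/(-47192) = 3087*(-1/47192) = -3087/47192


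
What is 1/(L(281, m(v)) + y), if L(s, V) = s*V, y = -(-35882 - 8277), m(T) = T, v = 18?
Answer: 1/49217 ≈ 2.0318e-5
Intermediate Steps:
y = 44159 (y = -1*(-44159) = 44159)
L(s, V) = V*s
1/(L(281, m(v)) + y) = 1/(18*281 + 44159) = 1/(5058 + 44159) = 1/49217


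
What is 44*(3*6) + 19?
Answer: 811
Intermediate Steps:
44*(3*6) + 19 = 44*18 + 19 = 792 + 19 = 811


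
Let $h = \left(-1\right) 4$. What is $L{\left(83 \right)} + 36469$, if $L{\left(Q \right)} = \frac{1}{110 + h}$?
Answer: $\frac{3865715}{106} \approx 36469.0$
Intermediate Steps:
$h = -4$
$L{\left(Q \right)} = \frac{1}{106}$ ($L{\left(Q \right)} = \frac{1}{110 - 4} = \frac{1}{106}$)
$L{\left(83 \right)} + 36469 = \frac{1}{106} + 36469 = \frac{3865715}{106}$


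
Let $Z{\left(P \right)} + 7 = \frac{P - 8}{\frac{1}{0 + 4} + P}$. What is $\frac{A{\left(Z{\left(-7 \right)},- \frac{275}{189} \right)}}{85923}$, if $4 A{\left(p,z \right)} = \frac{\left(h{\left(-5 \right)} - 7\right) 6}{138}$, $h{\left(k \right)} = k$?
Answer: $- \frac{1}{658743} \approx -1.518 \cdot 10^{-6}$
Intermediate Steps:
$Z{\left(P \right)} = -7 + \frac{-8 + P}{\frac{1}{4} + P}$ ($Z{\left(P \right)} = -7 + \frac{P - 8}{\frac{1}{0 + 4} + P} = -7 + \frac{-8 + P}{\frac{1}{4} + P}$)
$A{\left(p,z \right)} = - \frac{3}{23}$ ($A{\left(p,z \right)} = \frac{\left(-5 - 7\right) 6 \cdot \frac{1}{138}}{4} = \frac{\left(-12\right) 6 \cdot \frac{1}{138}}{4} = \frac{\left(-72\right) \frac{1}{138}}{4} = \frac{1}{4} \left(- \frac{12}{23}\right) = - \frac{3}{23}$)
$\frac{A{\left(Z{\left(-7 \right)},- \frac{275}{189} \right)}}{85923} = - \frac{3}{23 \cdot 85923} = \left(- \frac{3}{23}\right) \frac{1}{85923} = - \frac{1}{658743}$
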